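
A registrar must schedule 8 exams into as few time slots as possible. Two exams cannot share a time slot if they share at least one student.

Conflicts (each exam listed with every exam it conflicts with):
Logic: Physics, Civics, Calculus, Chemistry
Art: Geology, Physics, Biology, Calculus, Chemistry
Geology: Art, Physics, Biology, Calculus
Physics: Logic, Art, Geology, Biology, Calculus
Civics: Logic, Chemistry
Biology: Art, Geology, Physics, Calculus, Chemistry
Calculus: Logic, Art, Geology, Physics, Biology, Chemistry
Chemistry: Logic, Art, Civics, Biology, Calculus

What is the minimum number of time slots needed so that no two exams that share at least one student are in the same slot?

Art, Geology, Physics, Biology, Calculus pairwise conflict, so at least 5 time slots are needed.
Using 5 time slots: Logic=2, Art=3, Geology=5, Physics=4, Civics=1, Biology=2, Calculus=1, Chemistry=4. No two conflicting exams share a time slot.

5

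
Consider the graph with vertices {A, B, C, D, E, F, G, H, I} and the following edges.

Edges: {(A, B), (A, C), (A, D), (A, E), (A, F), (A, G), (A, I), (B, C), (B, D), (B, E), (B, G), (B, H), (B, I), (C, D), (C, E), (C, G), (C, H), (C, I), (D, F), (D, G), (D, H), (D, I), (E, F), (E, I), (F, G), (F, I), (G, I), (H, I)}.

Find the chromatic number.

6

A, B, C, D, G, I are mutually adjacent (a clique of size 6), so at least 6 colors are needed.
One proper 6-coloring: A=3, B=5, C=4, D=2, E=2, F=4, G=6, H=3, I=1. No two adjacent vertices share a color.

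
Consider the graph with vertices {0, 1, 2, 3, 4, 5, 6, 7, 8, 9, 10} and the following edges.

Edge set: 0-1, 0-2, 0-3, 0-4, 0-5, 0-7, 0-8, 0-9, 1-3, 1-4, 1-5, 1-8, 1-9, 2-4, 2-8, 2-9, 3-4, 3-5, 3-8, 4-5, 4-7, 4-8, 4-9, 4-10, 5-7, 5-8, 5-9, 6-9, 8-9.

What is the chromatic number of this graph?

0, 1, 3, 4, 5, 8 form a clique, so at least 6 colors are needed.
6 colors suffice: color red → {4, 6}; color blue → {0, 10}; color green → {7, 8}; color yellow → {3, 9}; color purple → {2, 5}; color orange → {1}. No two adjacent vertices share a color.

6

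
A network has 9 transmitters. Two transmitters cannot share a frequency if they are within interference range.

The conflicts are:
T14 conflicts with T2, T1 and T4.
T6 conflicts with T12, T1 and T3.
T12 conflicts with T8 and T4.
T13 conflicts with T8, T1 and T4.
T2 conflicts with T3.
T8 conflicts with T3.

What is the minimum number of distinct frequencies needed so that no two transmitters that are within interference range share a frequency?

The cycle T3-T6-T1-T13-T8-T3 has odd length 5, so it cannot be 2-colored; at least 3 frequencies are needed.
3 frequencies suffice: T14=2, T6=2, T12=1, T13=2, T2=3, T8=3, T1=1, T3=1, T4=3. Every pair that conflicts lands in different frequencies.

3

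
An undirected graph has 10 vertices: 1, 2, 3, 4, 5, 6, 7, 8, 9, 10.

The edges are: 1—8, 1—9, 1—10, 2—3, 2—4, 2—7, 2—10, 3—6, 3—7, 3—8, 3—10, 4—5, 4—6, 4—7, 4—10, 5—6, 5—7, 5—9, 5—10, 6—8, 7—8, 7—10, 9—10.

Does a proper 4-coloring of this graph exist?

The chromatic number is 4. 2, 3, 7, 10 form a clique, so at least 4 colors are needed.
4 colors suffice: color a → {8, 10}; color b → {1, 6, 7}; color c → {3, 4, 9}; color d → {2, 5}.
That is already a proper 4-coloring.

Yes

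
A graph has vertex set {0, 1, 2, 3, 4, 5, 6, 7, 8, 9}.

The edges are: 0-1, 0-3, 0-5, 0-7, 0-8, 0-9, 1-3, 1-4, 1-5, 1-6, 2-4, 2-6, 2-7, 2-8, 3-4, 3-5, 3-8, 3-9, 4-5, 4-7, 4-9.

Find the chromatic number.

4

1, 3, 4, 5 form a clique, so at least 4 colors are needed.
One proper 4-coloring: 0=red, 1=green, 2=blue, 3=blue, 4=red, 5=yellow, 6=red, 7=green, 8=green, 9=green. Each edge has distinct colors on its endpoints.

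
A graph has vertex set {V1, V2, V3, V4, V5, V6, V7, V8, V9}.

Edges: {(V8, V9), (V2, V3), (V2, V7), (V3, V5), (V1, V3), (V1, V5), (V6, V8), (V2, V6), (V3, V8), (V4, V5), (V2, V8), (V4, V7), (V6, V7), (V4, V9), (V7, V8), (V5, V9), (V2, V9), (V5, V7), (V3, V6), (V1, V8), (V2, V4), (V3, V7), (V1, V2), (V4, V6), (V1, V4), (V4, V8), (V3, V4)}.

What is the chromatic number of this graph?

6

V2, V3, V4, V6, V7, V8 are pairwise adjacent (a clique of size 6), so at least 6 colors are needed.
One proper 6-coloring: V1=5, V2=3, V3=4, V4=1, V5=2, V6=6, V7=5, V8=2, V9=4. Each edge has distinct colors on its endpoints.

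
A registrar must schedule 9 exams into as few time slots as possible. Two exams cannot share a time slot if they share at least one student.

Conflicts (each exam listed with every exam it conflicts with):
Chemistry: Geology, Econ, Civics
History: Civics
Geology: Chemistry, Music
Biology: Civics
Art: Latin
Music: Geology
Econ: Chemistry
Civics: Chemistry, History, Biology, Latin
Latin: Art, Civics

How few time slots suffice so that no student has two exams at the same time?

2

Civics and Latin conflict, so at least 2 time slots are needed.
A valid assignment using 2 time slots: Chemistry=2, History=2, Geology=1, Biology=2, Art=1, Music=2, Econ=1, Civics=1, Latin=2. No two conflicting exams share a time slot.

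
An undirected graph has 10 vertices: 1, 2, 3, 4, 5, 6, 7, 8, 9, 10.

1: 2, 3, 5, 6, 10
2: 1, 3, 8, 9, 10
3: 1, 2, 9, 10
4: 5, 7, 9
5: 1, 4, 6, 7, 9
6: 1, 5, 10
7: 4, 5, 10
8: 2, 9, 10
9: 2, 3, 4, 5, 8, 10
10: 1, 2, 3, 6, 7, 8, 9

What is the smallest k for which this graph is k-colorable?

4

2, 8, 9, 10 are mutually adjacent (a clique of size 4), so at least 4 colors are needed.
One proper 4-coloring: 1=b, 2=c, 3=d, 4=c, 5=a, 6=c, 7=b, 8=d, 9=b, 10=a. Each edge has distinct colors on its endpoints.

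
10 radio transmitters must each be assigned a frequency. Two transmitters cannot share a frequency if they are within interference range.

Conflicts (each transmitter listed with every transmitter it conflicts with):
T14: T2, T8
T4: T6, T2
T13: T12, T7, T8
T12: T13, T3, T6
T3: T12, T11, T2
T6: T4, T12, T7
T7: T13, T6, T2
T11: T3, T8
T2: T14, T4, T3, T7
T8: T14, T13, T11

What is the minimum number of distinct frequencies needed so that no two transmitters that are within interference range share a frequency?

The cycle T3-T11-T8-T14-T2-T3 has odd length 5, so it cannot be 2-colored; at least 3 frequencies are needed.
3 frequencies suffice: frequency 1 → {T12, T2, T8}; frequency 2 → {T14, T13, T3, T6}; frequency 3 → {T4, T7, T11}. No two conflicting transmitters share a frequency.

3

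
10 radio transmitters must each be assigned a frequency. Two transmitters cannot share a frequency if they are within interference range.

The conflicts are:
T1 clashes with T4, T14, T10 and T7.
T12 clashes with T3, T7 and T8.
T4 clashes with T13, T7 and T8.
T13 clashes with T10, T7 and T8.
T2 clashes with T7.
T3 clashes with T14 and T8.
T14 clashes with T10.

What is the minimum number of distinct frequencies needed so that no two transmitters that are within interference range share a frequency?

T12, T3, T8 all conflict with each other, so at least 3 frequencies are needed.
3 frequencies suffice: frequency 1 → {T14, T7, T8}; frequency 2 → {T1, T12, T13, T2}; frequency 3 → {T4, T3, T10}. No two conflicting transmitters share a frequency.

3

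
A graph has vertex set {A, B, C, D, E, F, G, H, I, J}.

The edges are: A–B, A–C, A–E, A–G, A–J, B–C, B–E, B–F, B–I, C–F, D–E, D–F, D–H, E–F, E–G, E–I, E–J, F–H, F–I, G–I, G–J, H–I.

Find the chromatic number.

B, E, F, I are mutually adjacent (a clique of size 4), so at least 4 colors are needed.
One proper 4-coloring: A=2, B=3, C=1, D=3, E=1, F=2, G=3, H=1, I=4, J=4. No two adjacent vertices share a color.

4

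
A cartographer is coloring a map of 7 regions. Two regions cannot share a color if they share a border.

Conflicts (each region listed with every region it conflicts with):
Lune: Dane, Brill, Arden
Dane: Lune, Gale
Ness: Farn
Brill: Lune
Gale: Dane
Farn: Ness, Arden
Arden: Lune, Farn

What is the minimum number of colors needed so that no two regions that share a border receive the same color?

2

Dane and Gale conflict, so at least 2 colors are needed.
A valid assignment using 2 colors: Lune=1, Dane=2, Ness=2, Brill=2, Gale=1, Farn=1, Arden=2. Every pair that conflicts lands in different colors.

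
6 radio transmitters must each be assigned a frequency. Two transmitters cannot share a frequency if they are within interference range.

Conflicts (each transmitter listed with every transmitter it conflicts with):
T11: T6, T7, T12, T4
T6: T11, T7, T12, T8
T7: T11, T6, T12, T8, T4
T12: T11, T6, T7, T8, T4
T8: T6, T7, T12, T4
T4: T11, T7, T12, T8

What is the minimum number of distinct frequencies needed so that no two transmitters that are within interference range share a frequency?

T7, T12, T8, T4 all conflict with each other, so at least 4 frequencies are needed.
4 frequencies suffice: frequency 1 → {T12}; frequency 2 → {T7}; frequency 3 → {T11, T8}; frequency 4 → {T6, T4}. Every pair that conflicts lands in different frequencies.

4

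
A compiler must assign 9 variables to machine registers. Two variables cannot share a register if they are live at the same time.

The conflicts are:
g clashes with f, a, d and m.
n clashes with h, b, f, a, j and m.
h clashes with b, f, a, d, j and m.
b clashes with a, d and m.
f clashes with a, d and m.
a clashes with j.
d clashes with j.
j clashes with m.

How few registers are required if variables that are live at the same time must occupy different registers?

n, h, a, j all conflict with each other, so at least 4 registers are needed.
4 registers suffice: g=1, n=4, h=1, b=2, f=2, a=3, d=3, j=2, m=3. Every pair that conflicts lands in different registers.

4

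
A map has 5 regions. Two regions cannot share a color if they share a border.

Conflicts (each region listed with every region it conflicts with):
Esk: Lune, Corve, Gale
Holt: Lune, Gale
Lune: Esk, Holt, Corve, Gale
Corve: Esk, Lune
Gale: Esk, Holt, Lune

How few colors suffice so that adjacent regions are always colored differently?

3

Esk, Lune, Gale are mutually in conflict, so at least 3 colors are needed.
3 colors suffice: color 1 → {Lune}; color 2 → {Esk, Holt}; color 3 → {Corve, Gale}. No two conflicting regions share a color.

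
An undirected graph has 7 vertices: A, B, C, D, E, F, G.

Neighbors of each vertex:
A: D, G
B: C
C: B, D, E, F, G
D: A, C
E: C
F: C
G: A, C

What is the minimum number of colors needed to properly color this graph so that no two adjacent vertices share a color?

C and F are adjacent, so at least 2 colors are needed.
2 colors suffice: color 1 → {A, C}; color 2 → {B, D, E, F, G}. Every edge joins two different colors.

2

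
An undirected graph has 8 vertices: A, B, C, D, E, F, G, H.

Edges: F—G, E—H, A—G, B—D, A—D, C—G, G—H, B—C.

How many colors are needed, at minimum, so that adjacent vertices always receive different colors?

3

The cycle B-C-G-A-D-B has odd length 5, so it cannot be 2-colored; at least 3 colors are needed.
3 colors suffice: A=2, B=3, C=2, D=1, E=1, F=2, G=1, H=2. No two adjacent vertices share a color.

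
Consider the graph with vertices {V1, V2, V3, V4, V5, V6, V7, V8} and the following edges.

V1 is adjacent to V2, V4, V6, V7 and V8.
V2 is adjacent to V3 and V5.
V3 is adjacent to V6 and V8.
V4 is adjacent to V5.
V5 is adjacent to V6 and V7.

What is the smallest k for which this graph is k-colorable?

2

V4 and V5 are adjacent, so at least 2 colors are needed.
2 colors suffice: color red → {V1, V3, V5}; color blue → {V2, V4, V6, V7, V8}. Every edge joins two different colors.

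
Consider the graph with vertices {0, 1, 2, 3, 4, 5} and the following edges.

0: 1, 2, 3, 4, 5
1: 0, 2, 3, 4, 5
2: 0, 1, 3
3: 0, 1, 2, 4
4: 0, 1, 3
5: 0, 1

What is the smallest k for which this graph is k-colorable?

4

0, 1, 3, 4 are mutually adjacent (a clique of size 4), so at least 4 colors are needed.
A valid assignment using 4 colors: 0=a, 1=b, 2=d, 3=c, 4=d, 5=c. No two adjacent vertices share a color.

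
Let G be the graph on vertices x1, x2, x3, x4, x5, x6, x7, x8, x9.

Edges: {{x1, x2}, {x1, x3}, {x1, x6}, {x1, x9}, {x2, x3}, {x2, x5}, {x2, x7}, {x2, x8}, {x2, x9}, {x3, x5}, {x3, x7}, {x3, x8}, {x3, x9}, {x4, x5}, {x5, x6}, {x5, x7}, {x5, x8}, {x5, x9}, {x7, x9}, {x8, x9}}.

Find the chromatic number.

x2, x3, x5, x7, x9 form a clique, so at least 5 colors are needed.
5 colors suffice: color 1 → {x1, x5}; color 2 → {x3, x4, x6}; color 3 → {x9}; color 4 → {x2}; color 5 → {x7, x8}. Each edge has distinct colors on its endpoints.

5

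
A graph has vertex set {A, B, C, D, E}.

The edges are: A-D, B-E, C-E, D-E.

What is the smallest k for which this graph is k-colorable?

2

B and E are adjacent, so at least 2 colors are needed.
2 colors suffice: color 1 → {A, E}; color 2 → {B, C, D}. No two adjacent vertices share a color.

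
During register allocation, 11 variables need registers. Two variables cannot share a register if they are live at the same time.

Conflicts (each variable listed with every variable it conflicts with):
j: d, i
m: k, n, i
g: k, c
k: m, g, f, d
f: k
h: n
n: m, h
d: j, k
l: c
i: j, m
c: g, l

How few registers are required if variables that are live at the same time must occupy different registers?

3

The cycle j-d-k-m-i-j has odd length 5, so it cannot be 2-colored; at least 3 registers are needed.
3 registers suffice: j=3, m=2, g=2, k=1, f=2, h=2, n=1, d=2, l=2, i=1, c=1. Each listed conflict is separated.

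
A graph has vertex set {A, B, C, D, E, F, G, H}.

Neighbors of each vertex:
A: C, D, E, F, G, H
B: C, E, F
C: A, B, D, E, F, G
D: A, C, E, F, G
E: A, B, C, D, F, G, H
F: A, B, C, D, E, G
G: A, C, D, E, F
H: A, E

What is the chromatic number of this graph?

6

A, C, D, E, F, G form a clique, so at least 6 colors are needed.
One proper 6-coloring: A=3, B=3, C=4, D=5, E=1, F=2, G=6, H=2. No two adjacent vertices share a color.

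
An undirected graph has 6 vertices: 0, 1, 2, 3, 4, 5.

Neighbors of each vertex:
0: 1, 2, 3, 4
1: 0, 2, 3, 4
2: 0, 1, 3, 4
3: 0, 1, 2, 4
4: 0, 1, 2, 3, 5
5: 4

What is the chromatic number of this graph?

5

0, 1, 2, 3, 4 are mutually adjacent (a clique of size 5), so at least 5 colors are needed.
5 colors suffice: color a → {4}; color b → {1, 5}; color c → {2}; color d → {3}; color e → {0}. Every edge joins two different colors.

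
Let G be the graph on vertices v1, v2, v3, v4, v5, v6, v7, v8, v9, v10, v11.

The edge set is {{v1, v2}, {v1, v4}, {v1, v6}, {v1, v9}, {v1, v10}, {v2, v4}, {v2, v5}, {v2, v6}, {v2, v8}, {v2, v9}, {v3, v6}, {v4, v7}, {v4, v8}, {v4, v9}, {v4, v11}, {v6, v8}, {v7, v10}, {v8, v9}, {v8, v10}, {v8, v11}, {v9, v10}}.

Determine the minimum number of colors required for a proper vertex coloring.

4

v2, v4, v8, v9 form a clique, so at least 4 colors are needed.
4 colors suffice: color red → {v1, v3, v5, v7, v8}; color blue → {v4, v6, v10}; color green → {v2, v11}; color yellow → {v9}. No two adjacent vertices share a color.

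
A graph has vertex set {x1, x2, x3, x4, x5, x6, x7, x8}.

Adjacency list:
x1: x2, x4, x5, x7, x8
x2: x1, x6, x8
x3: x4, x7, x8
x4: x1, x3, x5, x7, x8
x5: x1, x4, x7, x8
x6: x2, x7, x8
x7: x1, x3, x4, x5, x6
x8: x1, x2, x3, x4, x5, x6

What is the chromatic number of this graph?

x1, x4, x5, x7 are mutually adjacent (a clique of size 4), so at least 4 colors are needed.
4 colors suffice: color R → {x7, x8}; color B → {x2, x4}; color G → {x1, x3, x6}; color Y → {x5}. No two adjacent vertices share a color.

4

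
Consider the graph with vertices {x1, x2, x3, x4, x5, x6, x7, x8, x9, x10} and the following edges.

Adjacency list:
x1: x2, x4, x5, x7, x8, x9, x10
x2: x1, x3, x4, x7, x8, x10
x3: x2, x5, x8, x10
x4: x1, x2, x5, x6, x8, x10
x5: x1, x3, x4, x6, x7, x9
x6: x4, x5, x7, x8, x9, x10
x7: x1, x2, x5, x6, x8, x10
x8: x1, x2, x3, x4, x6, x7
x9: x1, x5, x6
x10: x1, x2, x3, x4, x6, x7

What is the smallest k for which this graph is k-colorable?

4

x1, x2, x7, x10 are mutually adjacent (a clique of size 4), so at least 4 colors are needed.
4 colors suffice: color red → {x1, x3, x6}; color blue → {x2, x5}; color green → {x4, x7, x9}; color yellow → {x8, x10}. Each edge has distinct colors on its endpoints.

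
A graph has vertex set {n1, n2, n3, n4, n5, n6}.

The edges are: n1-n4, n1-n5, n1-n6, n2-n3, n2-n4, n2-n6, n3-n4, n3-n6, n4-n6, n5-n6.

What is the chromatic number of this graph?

n2, n3, n4, n6 are pairwise adjacent (a clique of size 4), so at least 4 colors are needed.
4 colors suffice: n1=G, n2=G, n3=Y, n4=B, n5=B, n6=R. Each edge has distinct colors on its endpoints.

4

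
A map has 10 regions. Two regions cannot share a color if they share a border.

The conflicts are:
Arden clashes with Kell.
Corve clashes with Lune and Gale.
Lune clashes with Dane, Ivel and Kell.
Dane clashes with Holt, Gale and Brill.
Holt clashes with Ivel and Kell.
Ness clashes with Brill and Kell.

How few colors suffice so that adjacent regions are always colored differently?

The cycle Brill-Dane-Holt-Kell-Ness-Brill has odd length 5, so it cannot be 2-colored; at least 3 colors are needed.
A valid assignment using 3 colors: Arden=2, Corve=1, Lune=2, Dane=1, Holt=2, Ness=2, Ivel=1, Gale=2, Brill=3, Kell=1. Each listed conflict is separated.

3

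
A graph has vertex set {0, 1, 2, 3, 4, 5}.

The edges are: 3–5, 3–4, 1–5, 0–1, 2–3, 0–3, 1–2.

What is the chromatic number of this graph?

2

0 and 3 are adjacent, so at least 2 colors are needed.
One proper 2-coloring: 0=blue, 1=red, 2=blue, 3=red, 4=blue, 5=blue. Every edge joins two different colors.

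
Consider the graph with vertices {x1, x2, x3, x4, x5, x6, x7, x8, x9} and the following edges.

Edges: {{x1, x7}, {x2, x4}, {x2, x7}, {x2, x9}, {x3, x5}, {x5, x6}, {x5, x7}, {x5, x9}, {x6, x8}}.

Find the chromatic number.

2

x5 and x7 are adjacent, so at least 2 colors are needed.
2 colors suffice: x1=1, x2=1, x3=2, x4=2, x5=1, x6=2, x7=2, x8=1, x9=2. Every edge joins two different colors.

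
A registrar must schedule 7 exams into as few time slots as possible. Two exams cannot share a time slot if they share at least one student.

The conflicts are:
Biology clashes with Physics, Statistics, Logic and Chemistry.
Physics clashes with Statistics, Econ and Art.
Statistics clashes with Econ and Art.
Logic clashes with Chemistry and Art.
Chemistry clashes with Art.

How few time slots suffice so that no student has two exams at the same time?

3

Physics, Statistics, Econ pairwise conflict, so at least 3 time slots are needed.
3 time slots suffice: time slot 1 → {Physics, Chemistry}; time slot 2 → {Biology, Econ, Art}; time slot 3 → {Statistics, Logic}. Each listed conflict is separated.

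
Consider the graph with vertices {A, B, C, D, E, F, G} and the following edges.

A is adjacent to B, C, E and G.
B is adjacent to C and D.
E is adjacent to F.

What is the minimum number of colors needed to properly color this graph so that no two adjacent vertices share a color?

3

A, B, C are mutually adjacent, so at least 3 colors are needed.
3 colors suffice: color 1 → {A, D, F}; color 2 → {B, E, G}; color 3 → {C}. Every edge joins two different colors.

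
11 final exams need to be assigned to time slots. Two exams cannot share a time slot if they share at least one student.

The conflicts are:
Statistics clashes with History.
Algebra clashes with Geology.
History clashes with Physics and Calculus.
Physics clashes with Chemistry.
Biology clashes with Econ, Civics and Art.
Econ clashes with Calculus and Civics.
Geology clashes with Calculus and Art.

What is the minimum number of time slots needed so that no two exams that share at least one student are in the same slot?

3

Biology, Econ, Civics are mutually in conflict, so at least 3 time slots are needed.
3 time slots suffice: time slot 1 → {History, Chemistry, Biology, Geology}; time slot 2 → {Statistics, Algebra, Physics, Calculus, Civics, Art}; time slot 3 → {Econ}. No two conflicting exams share a time slot.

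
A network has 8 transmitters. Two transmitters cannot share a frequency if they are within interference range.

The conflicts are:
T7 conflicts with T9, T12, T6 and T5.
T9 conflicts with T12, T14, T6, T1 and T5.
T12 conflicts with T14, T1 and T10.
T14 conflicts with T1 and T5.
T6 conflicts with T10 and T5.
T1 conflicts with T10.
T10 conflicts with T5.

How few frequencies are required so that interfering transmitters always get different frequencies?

T7, T9, T6, T5 are mutually in conflict, so at least 4 frequencies are needed.
Using 4 frequencies: T7=3, T9=1, T12=2, T14=4, T6=4, T1=3, T10=1, T5=2. Each listed conflict is separated.

4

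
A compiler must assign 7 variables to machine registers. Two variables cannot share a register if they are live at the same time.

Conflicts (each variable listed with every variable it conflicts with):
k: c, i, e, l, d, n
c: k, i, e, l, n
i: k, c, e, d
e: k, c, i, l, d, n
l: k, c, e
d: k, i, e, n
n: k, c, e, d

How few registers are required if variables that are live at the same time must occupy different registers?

4

k, c, i, e are mutually in conflict, so at least 4 registers are needed.
4 registers suffice: register 1 → {e}; register 2 → {k}; register 3 → {c, d}; register 4 → {i, l, n}. No two conflicting variables share a register.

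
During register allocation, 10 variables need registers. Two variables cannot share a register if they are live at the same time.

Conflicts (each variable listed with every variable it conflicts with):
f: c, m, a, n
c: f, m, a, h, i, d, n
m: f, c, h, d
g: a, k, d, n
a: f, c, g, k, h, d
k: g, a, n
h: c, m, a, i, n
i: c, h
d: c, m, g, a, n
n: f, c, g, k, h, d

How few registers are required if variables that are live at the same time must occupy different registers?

3

g, a, k all conflict with each other, so at least 3 registers are needed.
Using 3 registers: f=3, c=1, m=2, g=1, a=2, k=3, h=3, i=2, d=3, n=2. Every pair that conflicts lands in different registers.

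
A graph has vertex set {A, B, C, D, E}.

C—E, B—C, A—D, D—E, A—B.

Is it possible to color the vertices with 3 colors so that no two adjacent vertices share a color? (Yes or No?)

The chromatic number is 3. The cycle A-D-E-C-B-A has odd length 5, so it cannot be 2-colored; at least 3 colors are needed.
3 colors suffice: color red → {B, E}; color blue → {C, D}; color green → {A}.
That is already a proper 3-coloring.

Yes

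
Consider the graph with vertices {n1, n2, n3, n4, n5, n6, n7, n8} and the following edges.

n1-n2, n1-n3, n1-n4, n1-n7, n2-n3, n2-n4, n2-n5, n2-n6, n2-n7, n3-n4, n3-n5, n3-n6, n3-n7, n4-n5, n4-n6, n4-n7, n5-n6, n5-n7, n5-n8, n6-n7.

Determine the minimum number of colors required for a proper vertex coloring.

n2, n3, n4, n5, n6, n7 form a clique, so at least 6 colors are needed.
6 colors suffice: n1=5, n2=3, n3=4, n4=2, n5=5, n6=6, n7=1, n8=1. No two adjacent vertices share a color.

6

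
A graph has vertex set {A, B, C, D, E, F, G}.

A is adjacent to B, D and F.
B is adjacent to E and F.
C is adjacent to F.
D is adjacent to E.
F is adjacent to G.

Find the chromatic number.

A, B, F are pairwise adjacent, so at least 3 colors are needed.
3 colors suffice: A=2, B=3, C=2, D=1, E=2, F=1, G=2. No two adjacent vertices share a color.

3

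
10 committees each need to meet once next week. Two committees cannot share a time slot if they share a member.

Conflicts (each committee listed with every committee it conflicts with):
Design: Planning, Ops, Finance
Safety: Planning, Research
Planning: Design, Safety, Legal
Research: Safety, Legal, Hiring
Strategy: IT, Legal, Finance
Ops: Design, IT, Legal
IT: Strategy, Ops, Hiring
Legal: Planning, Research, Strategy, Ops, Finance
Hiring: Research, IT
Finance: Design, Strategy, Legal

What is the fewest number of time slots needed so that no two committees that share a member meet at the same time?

Strategy, Legal, Finance pairwise conflict, so at least 3 time slots are needed.
3 time slots suffice: time slot 1 → {Design, Safety, IT, Legal}; time slot 2 → {Planning, Research, Strategy, Ops}; time slot 3 → {Hiring, Finance}. Every pair that conflicts lands in different time slots.

3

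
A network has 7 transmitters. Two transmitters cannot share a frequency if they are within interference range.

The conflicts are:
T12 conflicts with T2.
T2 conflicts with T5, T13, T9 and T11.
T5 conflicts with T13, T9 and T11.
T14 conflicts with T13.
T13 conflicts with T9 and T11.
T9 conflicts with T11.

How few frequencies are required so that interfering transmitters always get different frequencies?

5

T2, T5, T13, T9, T11 are mutually in conflict, so at least 5 frequencies are needed.
Using 5 frequencies: T12=2, T2=1, T5=5, T14=1, T13=2, T9=4, T11=3. No two conflicting transmitters share a frequency.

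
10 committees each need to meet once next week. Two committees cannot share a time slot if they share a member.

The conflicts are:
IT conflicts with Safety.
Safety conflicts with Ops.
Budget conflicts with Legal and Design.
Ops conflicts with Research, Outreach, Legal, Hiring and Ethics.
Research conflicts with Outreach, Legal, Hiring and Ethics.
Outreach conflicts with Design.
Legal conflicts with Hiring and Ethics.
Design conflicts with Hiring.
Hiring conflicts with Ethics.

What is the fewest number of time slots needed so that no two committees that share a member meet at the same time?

5

Ops, Research, Legal, Hiring, Ethics are mutually in conflict, so at least 5 time slots are needed.
5 time slots suffice: IT=1, Safety=2, Budget=2, Ops=1, Research=2, Outreach=3, Legal=4, Design=1, Hiring=3, Ethics=5. Each listed conflict is separated.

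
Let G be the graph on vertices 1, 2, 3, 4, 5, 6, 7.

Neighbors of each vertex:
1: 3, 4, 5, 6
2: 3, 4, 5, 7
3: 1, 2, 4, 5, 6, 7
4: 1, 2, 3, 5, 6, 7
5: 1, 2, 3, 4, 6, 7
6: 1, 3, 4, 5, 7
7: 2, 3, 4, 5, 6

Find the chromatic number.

1, 3, 4, 5, 6 form a clique, so at least 5 colors are needed.
5 colors suffice: color a → {4}; color b → {3}; color c → {5}; color d → {2, 6}; color e → {1, 7}. No two adjacent vertices share a color.

5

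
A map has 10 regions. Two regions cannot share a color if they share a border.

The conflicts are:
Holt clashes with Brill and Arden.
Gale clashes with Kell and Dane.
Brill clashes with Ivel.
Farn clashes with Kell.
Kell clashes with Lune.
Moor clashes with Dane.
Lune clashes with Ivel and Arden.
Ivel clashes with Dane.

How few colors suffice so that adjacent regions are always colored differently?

The cycle Dane-Gale-Kell-Lune-Ivel-Dane has odd length 5, so it cannot be 2-colored; at least 3 colors are needed.
3 colors suffice: color 1 → {Brill, Kell, Arden, Dane}; color 2 → {Holt, Gale, Farn, Moor, Lune}; color 3 → {Ivel}. Each listed conflict is separated.

3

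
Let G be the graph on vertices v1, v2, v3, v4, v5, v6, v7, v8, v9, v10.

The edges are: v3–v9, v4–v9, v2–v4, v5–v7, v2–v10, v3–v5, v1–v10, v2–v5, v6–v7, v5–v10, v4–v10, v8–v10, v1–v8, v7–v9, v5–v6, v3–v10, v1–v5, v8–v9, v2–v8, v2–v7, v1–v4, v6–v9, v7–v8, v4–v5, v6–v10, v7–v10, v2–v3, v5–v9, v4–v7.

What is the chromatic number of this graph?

5

v2, v4, v5, v7, v10 are mutually adjacent (a clique of size 5), so at least 5 colors are needed.
5 colors suffice: v1=G, v2=P, v3=G, v4=Y, v5=R, v6=Y, v7=G, v8=R, v9=B, v10=B. Every edge joins two different colors.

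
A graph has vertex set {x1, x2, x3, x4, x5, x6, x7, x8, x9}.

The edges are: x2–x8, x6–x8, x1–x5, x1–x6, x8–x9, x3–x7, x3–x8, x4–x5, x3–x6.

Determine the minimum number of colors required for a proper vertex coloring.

x3, x6, x8 form a triangle, so at least 3 colors are needed.
3 colors suffice: color 1 → {x1, x4, x7, x8}; color 2 → {x2, x5, x6, x9}; color 3 → {x3}. No two adjacent vertices share a color.

3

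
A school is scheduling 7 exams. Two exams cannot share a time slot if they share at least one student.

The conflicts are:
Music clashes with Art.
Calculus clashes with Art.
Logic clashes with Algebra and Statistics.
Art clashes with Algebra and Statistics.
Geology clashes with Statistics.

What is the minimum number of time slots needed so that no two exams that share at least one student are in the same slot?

2

Logic and Algebra conflict, so at least 2 time slots are needed.
2 time slots suffice: time slot 1 → {Logic, Art, Geology}; time slot 2 → {Music, Calculus, Algebra, Statistics}. Every pair that conflicts lands in different time slots.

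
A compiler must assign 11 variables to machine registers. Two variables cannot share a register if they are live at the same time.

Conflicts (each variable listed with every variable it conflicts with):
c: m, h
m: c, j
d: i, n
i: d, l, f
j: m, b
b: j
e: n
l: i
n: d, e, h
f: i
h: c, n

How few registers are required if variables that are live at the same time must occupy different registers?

2

n and h conflict, so at least 2 registers are needed.
A valid assignment using 2 registers: c=1, m=2, d=2, i=1, j=1, b=2, e=2, l=2, n=1, f=2, h=2. Each listed conflict is separated.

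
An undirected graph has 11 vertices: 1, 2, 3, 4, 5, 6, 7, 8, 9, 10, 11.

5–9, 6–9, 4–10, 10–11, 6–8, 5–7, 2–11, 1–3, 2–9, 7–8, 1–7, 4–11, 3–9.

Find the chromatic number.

4, 10, 11 form a triangle, so at least 3 colors are needed.
3 colors suffice: color red → {7, 9, 11}; color blue → {2, 3, 5, 6, 10}; color green → {1, 4, 8}. Each edge has distinct colors on its endpoints.

3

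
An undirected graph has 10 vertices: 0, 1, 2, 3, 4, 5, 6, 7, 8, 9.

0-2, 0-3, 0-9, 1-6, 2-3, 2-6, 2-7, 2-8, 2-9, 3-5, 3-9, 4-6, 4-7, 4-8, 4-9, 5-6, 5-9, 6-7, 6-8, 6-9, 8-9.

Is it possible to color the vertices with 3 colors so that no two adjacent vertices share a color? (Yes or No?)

0, 2, 3, 9 form a clique, so at least 4 colors are needed.
So 3 colors are not enough.

No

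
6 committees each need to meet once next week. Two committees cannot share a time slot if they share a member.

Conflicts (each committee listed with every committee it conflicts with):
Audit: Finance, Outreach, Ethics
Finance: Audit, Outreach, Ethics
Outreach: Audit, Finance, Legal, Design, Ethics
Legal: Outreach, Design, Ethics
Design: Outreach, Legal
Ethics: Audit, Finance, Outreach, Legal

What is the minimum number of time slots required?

Audit, Finance, Outreach, Ethics pairwise conflict, so at least 4 time slots are needed.
Using 4 time slots: Audit=3, Finance=4, Outreach=1, Legal=3, Design=2, Ethics=2. Each listed conflict is separated.

4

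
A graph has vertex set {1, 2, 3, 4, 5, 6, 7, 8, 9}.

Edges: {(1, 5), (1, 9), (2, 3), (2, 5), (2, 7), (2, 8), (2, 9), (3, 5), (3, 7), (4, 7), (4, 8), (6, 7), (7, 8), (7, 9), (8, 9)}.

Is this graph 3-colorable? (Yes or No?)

2, 7, 8, 9 form a clique, so at least 4 colors are needed.
So 3 colors are not enough.

No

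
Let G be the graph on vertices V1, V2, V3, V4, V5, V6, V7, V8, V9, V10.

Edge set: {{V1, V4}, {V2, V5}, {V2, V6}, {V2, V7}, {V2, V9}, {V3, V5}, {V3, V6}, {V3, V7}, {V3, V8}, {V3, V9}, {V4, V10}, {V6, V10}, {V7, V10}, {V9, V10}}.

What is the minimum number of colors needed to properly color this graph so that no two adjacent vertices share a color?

2

V3 and V5 are adjacent, so at least 2 colors are needed.
2 colors suffice: V1=1, V2=1, V3=1, V4=2, V5=2, V6=2, V7=2, V8=2, V9=2, V10=1. Each edge has distinct colors on its endpoints.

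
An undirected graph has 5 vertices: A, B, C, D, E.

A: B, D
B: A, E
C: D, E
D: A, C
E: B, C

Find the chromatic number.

The cycle C-D-A-B-E-C has odd length 5, so it cannot be 2-colored; at least 3 colors are needed.
3 colors suffice: A=1, B=2, C=2, D=3, E=1. Each edge has distinct colors on its endpoints.

3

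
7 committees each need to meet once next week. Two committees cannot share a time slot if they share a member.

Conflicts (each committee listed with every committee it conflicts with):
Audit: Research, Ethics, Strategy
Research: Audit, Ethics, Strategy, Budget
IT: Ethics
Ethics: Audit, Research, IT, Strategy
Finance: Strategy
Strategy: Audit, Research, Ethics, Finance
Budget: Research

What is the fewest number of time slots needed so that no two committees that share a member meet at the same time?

4

Audit, Research, Ethics, Strategy pairwise conflict, so at least 4 time slots are needed.
Using 4 time slots: Audit=4, Research=1, IT=1, Ethics=3, Finance=1, Strategy=2, Budget=2. Each listed conflict is separated.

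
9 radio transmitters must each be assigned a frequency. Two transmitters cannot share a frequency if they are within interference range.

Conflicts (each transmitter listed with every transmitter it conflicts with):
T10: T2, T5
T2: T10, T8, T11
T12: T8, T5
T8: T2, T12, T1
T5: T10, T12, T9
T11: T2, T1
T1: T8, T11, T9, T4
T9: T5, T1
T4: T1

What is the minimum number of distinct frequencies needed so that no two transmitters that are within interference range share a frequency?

The cycle T12-T5-T9-T1-T8-T12 has odd length 5, so it cannot be 2-colored; at least 3 frequencies are needed.
A valid assignment using 3 frequencies: T10=2, T2=1, T12=3, T8=2, T5=1, T11=2, T1=1, T9=2, T4=2. No two conflicting transmitters share a frequency.

3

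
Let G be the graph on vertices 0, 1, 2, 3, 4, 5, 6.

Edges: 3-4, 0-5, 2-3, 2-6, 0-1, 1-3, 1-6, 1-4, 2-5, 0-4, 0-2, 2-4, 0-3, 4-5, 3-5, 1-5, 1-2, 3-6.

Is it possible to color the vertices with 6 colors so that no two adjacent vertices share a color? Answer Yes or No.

Yes

The chromatic number is 6. 0, 1, 2, 3, 4, 5 form a clique, so at least 6 colors are needed.
One proper 6-coloring: 0=purple, 1=red, 2=blue, 3=green, 4=orange, 5=yellow, 6=yellow.
That is already a proper 6-coloring.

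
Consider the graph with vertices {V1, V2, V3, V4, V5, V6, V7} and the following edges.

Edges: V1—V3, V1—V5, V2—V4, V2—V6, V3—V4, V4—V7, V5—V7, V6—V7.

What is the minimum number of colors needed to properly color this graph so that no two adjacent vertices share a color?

3

The cycle V4-V3-V1-V5-V7-V4 has odd length 5, so it cannot be 2-colored; at least 3 colors are needed.
3 colors suffice: color 1 → {V1, V2, V7}; color 2 → {V4, V5, V6}; color 3 → {V3}. Each edge has distinct colors on its endpoints.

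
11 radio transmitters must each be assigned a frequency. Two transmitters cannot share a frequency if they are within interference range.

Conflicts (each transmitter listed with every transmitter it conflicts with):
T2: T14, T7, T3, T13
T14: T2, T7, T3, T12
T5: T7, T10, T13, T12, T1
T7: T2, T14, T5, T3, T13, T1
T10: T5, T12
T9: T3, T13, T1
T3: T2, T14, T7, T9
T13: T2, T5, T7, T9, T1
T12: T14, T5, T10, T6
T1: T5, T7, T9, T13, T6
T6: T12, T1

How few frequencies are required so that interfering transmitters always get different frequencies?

T5, T7, T13, T1 all conflict with each other, so at least 4 frequencies are needed.
A valid assignment using 4 frequencies: T2=4, T14=3, T5=4, T7=1, T10=2, T9=1, T3=2, T13=3, T12=1, T1=2, T6=3. Every pair that conflicts lands in different frequencies.

4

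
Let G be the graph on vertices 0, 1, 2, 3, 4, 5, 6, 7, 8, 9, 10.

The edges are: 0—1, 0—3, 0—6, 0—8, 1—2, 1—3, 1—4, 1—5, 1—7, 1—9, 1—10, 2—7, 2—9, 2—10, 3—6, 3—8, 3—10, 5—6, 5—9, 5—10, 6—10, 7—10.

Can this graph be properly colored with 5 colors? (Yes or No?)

Yes

The chromatic number is 4. 1, 2, 7, 10 are mutually adjacent (a clique of size 4), so at least 4 colors are needed.
4 colors suffice: color red → {1, 6, 8}; color blue → {0, 4, 9, 10}; color green → {2, 3, 5}; color yellow → {7}.
Since 5 ≥ 4, a proper 5-coloring certainly exists.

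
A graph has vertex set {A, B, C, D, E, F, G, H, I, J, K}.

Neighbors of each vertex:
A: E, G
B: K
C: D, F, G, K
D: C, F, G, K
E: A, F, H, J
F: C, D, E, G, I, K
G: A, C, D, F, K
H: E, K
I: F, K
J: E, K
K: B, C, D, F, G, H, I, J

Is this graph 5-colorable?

Yes

The chromatic number is 5. C, D, F, G, K are pairwise adjacent (a clique of size 5), so at least 5 colors are needed.
A valid assignment using 5 colors: A=blue, B=blue, C=yellow, D=purple, E=red, F=blue, G=green, H=blue, I=green, J=blue, K=red.
That is already a proper 5-coloring.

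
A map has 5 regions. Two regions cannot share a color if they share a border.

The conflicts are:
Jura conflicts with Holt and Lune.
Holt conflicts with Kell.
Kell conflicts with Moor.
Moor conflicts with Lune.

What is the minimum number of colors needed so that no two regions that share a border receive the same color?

3

The cycle Holt-Kell-Moor-Lune-Jura-Holt has odd length 5, so it cannot be 2-colored; at least 3 colors are needed.
3 colors suffice: color 1 → {Holt, Moor}; color 2 → {Jura, Kell}; color 3 → {Lune}. Each listed conflict is separated.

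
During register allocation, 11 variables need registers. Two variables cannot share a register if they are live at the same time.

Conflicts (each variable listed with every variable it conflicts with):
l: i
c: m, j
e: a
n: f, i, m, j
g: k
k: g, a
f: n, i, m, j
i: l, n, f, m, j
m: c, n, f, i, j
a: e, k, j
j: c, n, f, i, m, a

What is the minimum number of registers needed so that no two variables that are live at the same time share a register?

5

n, f, i, m, j pairwise conflict, so at least 5 registers are needed.
A valid assignment using 5 registers: l=1, c=3, e=1, n=4, g=2, k=1, f=5, i=3, m=2, a=2, j=1. Every pair that conflicts lands in different registers.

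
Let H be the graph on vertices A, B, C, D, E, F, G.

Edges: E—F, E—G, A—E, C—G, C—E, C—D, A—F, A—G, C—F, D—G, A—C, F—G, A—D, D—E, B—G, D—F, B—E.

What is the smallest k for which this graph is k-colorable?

6

A, C, D, E, F, G are mutually adjacent (a clique of size 6), so at least 6 colors are needed.
6 colors suffice: color 1 → {E}; color 2 → {G}; color 3 → {B, D}; color 4 → {F}; color 5 → {C}; color 6 → {A}. Every edge joins two different colors.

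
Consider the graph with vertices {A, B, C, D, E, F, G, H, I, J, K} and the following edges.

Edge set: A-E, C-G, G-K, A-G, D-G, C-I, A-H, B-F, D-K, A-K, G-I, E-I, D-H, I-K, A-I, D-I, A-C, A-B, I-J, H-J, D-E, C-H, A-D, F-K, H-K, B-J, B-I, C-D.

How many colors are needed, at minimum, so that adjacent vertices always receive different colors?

5

A, C, D, G, I form a clique, so at least 5 colors are needed.
One proper 5-coloring: A=1, B=3, C=4, D=3, E=4, F=1, G=5, H=2, I=2, J=1, K=4. Each edge has distinct colors on its endpoints.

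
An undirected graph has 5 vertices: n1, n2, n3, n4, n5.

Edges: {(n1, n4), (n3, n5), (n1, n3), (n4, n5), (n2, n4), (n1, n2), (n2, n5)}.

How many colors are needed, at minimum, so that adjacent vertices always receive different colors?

3

n1, n2, n4 are pairwise adjacent, so at least 3 colors are needed.
3 colors suffice: color R → {n2, n3}; color B → {n1, n5}; color G → {n4}. Every edge joins two different colors.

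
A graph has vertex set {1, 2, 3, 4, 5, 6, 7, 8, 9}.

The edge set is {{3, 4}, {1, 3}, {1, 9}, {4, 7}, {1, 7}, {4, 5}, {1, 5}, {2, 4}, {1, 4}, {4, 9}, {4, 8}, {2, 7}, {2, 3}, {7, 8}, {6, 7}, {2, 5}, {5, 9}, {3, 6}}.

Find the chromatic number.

1, 4, 5, 9 form a clique, so at least 4 colors are needed.
4 colors suffice: color a → {4, 6}; color b → {1, 2, 8}; color c → {3, 5, 7}; color d → {9}. No two adjacent vertices share a color.

4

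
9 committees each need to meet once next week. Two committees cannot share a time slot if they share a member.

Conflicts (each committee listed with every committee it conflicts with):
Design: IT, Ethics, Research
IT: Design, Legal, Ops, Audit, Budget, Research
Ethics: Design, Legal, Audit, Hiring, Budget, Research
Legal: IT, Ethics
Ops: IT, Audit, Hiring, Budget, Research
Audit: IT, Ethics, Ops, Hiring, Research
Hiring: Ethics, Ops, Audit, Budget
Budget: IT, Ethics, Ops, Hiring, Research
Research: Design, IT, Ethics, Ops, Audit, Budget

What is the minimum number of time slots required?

4

IT, Ops, Audit, Research pairwise conflict, so at least 4 time slots are needed.
4 time slots suffice: time slot 1 → {IT, Ethics}; time slot 2 → {Legal, Hiring, Research}; time slot 3 → {Design, Audit, Budget}; time slot 4 → {Ops}. No two conflicting committees share a time slot.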